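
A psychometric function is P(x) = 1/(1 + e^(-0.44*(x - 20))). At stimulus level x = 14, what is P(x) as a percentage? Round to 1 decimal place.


P(x) = 1/(1 + e^(-0.44*(14 - 20)))
Exponent = -0.44 * -6 = 2.64
e^(2.64) = 14.013204
P = 1/(1 + 14.013204) = 0.066608
Percentage = 6.7


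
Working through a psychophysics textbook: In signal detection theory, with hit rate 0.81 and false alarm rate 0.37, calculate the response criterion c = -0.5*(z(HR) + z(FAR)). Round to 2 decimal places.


c = -0.5 * (z(HR) + z(FAR))
z(0.81) = 0.8779
z(0.37) = -0.3319
c = -0.5 * (0.8779 + -0.3319)
= -0.5 * 0.546
= -0.27


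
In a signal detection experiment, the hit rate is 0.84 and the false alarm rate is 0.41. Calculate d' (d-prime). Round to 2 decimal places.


d' = z(HR) - z(FAR)
z(0.84) = 0.9945
z(0.41) = -0.2275
d' = 0.9945 - -0.2275
= 1.22


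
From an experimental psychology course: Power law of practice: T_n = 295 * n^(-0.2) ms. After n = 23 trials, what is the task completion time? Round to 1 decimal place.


T_n = 295 * 23^(-0.2)
23^(-0.2) = 0.534139
T_n = 295 * 0.534139
= 157.6 ms


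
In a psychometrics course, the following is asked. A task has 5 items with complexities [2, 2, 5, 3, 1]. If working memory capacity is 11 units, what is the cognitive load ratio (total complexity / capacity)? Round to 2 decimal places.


Total complexity = 2 + 2 + 5 + 3 + 1 = 13
Load = total / capacity = 13 / 11
= 1.18


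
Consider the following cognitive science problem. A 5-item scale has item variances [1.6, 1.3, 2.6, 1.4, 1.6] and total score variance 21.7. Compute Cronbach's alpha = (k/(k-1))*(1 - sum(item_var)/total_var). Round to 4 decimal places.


alpha = (k/(k-1)) * (1 - sum(s_i^2)/s_total^2)
sum(item variances) = 8.5
k/(k-1) = 5/4 = 1.25
1 - 8.5/21.7 = 1 - 0.391705 = 0.608295
alpha = 1.25 * 0.608295
= 0.7604


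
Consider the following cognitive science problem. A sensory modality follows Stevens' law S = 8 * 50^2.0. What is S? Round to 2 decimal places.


S = 8 * 50^2.0
50^2.0 = 2500.0
S = 8 * 2500.0
= 20000.00


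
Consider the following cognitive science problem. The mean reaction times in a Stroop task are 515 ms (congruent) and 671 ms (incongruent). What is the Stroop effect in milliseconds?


Stroop effect = RT(incongruent) - RT(congruent)
= 671 - 515
= 156 ms


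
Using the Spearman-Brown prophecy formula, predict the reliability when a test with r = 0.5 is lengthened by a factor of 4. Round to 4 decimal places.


r_new = n*r / (1 + (n-1)*r)
Numerator = 4 * 0.5 = 2.0
Denominator = 1 + 3 * 0.5 = 2.5
r_new = 2.0 / 2.5
= 0.8000


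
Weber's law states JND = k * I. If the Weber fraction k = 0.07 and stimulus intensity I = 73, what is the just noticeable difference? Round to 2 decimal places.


JND = k * I
JND = 0.07 * 73
= 5.11


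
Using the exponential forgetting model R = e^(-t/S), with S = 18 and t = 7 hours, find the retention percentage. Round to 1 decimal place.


R = e^(-t/S)
-t/S = -7/18 = -0.388889
R = e^(-0.388889) = 0.67781
Percentage = 0.67781 * 100
= 67.8


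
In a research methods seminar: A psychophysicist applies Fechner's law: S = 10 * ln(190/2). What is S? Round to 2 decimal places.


S = 10 * ln(190/2)
I/I0 = 95.0
ln(95.0) = 4.5539
S = 10 * 4.5539
= 45.54


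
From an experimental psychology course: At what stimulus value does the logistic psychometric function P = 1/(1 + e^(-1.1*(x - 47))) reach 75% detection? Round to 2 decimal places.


At P = 0.75: 0.75 = 1/(1 + e^(-k*(x-x0)))
Solving: e^(-k*(x-x0)) = 1/3
x = x0 + ln(3)/k
ln(3) = 1.0986
x = 47 + 1.0986/1.1
= 47 + 0.9987
= 48.00


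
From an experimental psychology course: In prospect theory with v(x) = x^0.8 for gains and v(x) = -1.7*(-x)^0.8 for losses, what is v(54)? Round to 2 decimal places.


Since x = 54 >= 0, use v(x) = x^0.8
54^0.8 = 24.3173
v(54) = 24.32


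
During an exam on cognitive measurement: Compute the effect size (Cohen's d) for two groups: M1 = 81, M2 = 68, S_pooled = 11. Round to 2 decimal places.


Cohen's d = (M1 - M2) / S_pooled
= (81 - 68) / 11
= 13 / 11
= 1.18


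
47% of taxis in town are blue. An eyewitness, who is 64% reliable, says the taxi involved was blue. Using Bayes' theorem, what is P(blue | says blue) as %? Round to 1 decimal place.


P(blue | says blue) = P(says blue | blue)*P(blue) / [P(says blue | blue)*P(blue) + P(says blue | not blue)*P(not blue)]
Numerator = 0.64 * 0.47 = 0.3008
False identification = 0.36 * 0.53 = 0.1908
P = 0.3008 / (0.3008 + 0.1908)
= 0.3008 / 0.4916
As percentage = 61.2


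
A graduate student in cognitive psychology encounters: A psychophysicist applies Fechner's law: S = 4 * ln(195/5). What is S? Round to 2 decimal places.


S = 4 * ln(195/5)
I/I0 = 39.0
ln(39.0) = 3.6636
S = 4 * 3.6636
= 14.65


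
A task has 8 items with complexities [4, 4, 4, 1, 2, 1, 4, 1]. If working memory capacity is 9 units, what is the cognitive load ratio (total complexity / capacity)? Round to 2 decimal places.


Total complexity = 4 + 4 + 4 + 1 + 2 + 1 + 4 + 1 = 21
Load = total / capacity = 21 / 9
= 2.33


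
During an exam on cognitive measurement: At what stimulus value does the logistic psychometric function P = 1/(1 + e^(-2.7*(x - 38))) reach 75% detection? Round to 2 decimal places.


At P = 0.75: 0.75 = 1/(1 + e^(-k*(x-x0)))
Solving: e^(-k*(x-x0)) = 1/3
x = x0 + ln(3)/k
ln(3) = 1.0986
x = 38 + 1.0986/2.7
= 38 + 0.4069
= 38.41


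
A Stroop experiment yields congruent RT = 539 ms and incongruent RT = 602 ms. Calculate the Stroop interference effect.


Stroop effect = RT(incongruent) - RT(congruent)
= 602 - 539
= 63 ms


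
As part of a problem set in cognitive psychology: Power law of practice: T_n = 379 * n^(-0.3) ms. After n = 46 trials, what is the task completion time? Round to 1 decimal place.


T_n = 379 * 46^(-0.3)
46^(-0.3) = 0.317083
T_n = 379 * 0.317083
= 120.2 ms


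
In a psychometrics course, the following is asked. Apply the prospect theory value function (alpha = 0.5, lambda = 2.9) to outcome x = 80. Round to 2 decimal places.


Since x = 80 >= 0, use v(x) = x^0.5
80^0.5 = 8.9443
v(80) = 8.94


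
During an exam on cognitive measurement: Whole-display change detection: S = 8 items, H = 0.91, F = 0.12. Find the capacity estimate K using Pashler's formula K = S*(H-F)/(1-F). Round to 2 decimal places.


K = S * (H - F) / (1 - F)
H - F = 0.79
1 - F = 0.88
K = 8 * 0.79 / 0.88
= 7.18


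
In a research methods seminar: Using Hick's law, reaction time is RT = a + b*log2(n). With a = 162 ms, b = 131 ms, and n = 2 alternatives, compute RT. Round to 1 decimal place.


RT = 162 + 131 * log2(2)
log2(2) = 1.0
RT = 162 + 131 * 1.0
= 162 + 131.0
= 293.0 ms


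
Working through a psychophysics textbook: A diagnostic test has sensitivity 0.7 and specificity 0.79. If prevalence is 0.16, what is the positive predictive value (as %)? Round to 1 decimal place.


PPV = (sens * prev) / (sens * prev + (1-spec) * (1-prev))
Numerator = 0.7 * 0.16 = 0.112
P(positive and no disease) = (1 - spec) * (1 - prev) = (1 - 0.79) * (1 - 0.16) = 0.1764
Denominator = 0.112 + 0.1764 = 0.2884
PPV = 0.112 / 0.2884 = 0.38835
As percentage = 38.8


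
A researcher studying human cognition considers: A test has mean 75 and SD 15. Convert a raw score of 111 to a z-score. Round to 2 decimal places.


z = (X - mu) / sigma
= (111 - 75) / 15
= 36 / 15
= 2.40


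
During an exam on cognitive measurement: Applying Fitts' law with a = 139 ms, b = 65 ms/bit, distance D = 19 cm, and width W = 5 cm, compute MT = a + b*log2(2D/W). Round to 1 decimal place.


MT = 139 + 65 * log2(2*19/5)
2D/W = 7.6
log2(7.6) = 2.926
MT = 139 + 65 * 2.926
= 329.2 ms


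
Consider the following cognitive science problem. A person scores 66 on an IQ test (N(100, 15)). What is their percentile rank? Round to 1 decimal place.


z = (IQ - mean) / SD
z = (66 - 100) / 15 = -2.2667
Percentile = Phi(-2.2667) * 100
Phi(-2.2667) = 0.011704
= 1.2


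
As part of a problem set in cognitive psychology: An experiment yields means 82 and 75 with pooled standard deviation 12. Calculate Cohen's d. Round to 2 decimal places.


Cohen's d = (M1 - M2) / S_pooled
= (82 - 75) / 12
= 7 / 12
= 0.58


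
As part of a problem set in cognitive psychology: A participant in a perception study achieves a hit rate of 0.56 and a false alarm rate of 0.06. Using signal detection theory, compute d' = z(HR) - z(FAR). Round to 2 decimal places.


d' = z(HR) - z(FAR)
z(0.56) = 0.151
z(0.06) = -1.5548
d' = 0.151 - -1.5548
= 1.71


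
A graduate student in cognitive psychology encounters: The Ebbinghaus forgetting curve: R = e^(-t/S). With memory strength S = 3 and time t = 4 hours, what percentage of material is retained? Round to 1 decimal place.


R = e^(-t/S)
-t/S = -4/3 = -1.333333
R = e^(-1.333333) = 0.263597
Percentage = 0.263597 * 100
= 26.4


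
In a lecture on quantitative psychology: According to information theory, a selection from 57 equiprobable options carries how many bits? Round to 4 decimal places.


H = log2(n)
H = log2(57)
= 5.8329


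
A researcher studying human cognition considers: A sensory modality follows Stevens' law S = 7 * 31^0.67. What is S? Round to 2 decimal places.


S = 7 * 31^0.67
31^0.67 = 9.9819
S = 7 * 9.9819
= 69.87


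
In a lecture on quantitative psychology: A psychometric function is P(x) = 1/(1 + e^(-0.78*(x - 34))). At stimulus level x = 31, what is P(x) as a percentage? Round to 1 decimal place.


P(x) = 1/(1 + e^(-0.78*(31 - 34)))
Exponent = -0.78 * -3 = 2.34
e^(2.34) = 10.381237
P = 1/(1 + 10.381237) = 0.087864
Percentage = 8.8


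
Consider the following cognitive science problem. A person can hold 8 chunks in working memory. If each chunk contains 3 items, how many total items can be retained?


Total items = chunks * items_per_chunk
= 8 * 3
= 24


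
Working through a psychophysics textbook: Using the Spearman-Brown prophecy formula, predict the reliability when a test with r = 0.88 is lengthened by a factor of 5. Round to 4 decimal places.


r_new = n*r / (1 + (n-1)*r)
Numerator = 5 * 0.88 = 4.4
Denominator = 1 + 4 * 0.88 = 4.52
r_new = 4.4 / 4.52
= 0.9735


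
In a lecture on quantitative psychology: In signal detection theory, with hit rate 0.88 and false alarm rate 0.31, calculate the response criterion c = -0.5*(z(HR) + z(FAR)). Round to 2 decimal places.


c = -0.5 * (z(HR) + z(FAR))
z(0.88) = 1.175
z(0.31) = -0.4959
c = -0.5 * (1.175 + -0.4959)
= -0.5 * 0.6791
= -0.34


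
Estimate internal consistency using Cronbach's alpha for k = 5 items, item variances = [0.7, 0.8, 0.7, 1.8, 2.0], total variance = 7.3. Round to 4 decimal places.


alpha = (k/(k-1)) * (1 - sum(s_i^2)/s_total^2)
sum(item variances) = 6.0
k/(k-1) = 5/4 = 1.25
1 - 6.0/7.3 = 1 - 0.821918 = 0.178082
alpha = 1.25 * 0.178082
= 0.2226


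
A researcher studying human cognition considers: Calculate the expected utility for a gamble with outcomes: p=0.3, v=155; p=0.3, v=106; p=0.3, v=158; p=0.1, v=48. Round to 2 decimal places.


EU = sum(p_i * v_i)
0.3 * 155 = 46.5
0.3 * 106 = 31.8
0.3 * 158 = 47.4
0.1 * 48 = 4.8
EU = 46.5 + 31.8 + 47.4 + 4.8
= 130.50


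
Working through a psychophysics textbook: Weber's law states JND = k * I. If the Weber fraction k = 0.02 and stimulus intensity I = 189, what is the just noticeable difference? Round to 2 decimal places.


JND = k * I
JND = 0.02 * 189
= 3.78


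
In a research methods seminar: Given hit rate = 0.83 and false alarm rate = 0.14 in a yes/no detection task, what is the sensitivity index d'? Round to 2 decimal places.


d' = z(HR) - z(FAR)
z(0.83) = 0.9542
z(0.14) = -1.0803
d' = 0.9542 - -1.0803
= 2.03


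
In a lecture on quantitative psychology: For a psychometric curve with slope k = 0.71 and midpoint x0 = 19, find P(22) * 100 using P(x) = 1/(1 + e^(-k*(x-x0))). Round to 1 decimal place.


P(x) = 1/(1 + e^(-0.71*(22 - 19)))
Exponent = -0.71 * 3 = -2.13
e^(-2.13) = 0.118837
P = 1/(1 + 0.118837) = 0.893785
Percentage = 89.4


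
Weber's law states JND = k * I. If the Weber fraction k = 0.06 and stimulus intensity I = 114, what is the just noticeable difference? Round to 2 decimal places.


JND = k * I
JND = 0.06 * 114
= 6.84


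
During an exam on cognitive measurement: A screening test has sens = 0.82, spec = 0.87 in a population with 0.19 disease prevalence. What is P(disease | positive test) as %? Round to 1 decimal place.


PPV = (sens * prev) / (sens * prev + (1-spec) * (1-prev))
Numerator = 0.82 * 0.19 = 0.1558
P(positive and no disease) = (1 - spec) * (1 - prev) = (1 - 0.87) * (1 - 0.19) = 0.1053
Denominator = 0.1558 + 0.1053 = 0.2611
PPV = 0.1558 / 0.2611 = 0.596706
As percentage = 59.7


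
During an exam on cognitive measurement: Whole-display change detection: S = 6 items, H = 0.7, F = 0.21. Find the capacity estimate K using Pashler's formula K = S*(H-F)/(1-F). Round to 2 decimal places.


K = S * (H - F) / (1 - F)
H - F = 0.49
1 - F = 0.79
K = 6 * 0.49 / 0.79
= 3.72


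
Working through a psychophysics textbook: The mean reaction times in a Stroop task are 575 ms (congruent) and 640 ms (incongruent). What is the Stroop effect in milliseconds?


Stroop effect = RT(incongruent) - RT(congruent)
= 640 - 575
= 65 ms


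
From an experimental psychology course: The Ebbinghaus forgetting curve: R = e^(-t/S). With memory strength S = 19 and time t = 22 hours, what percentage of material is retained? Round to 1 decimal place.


R = e^(-t/S)
-t/S = -22/19 = -1.157895
R = e^(-1.157895) = 0.314147
Percentage = 0.314147 * 100
= 31.4


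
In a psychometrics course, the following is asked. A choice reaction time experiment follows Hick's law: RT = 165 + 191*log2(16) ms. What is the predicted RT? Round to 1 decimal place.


RT = 165 + 191 * log2(16)
log2(16) = 4.0
RT = 165 + 191 * 4.0
= 165 + 764.0
= 929.0 ms


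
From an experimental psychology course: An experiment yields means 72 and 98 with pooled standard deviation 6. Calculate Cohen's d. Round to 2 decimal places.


Cohen's d = (M1 - M2) / S_pooled
= (72 - 98) / 6
= -26 / 6
= -4.33


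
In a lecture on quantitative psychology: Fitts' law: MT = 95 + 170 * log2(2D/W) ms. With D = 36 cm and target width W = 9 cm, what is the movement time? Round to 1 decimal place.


MT = 95 + 170 * log2(2*36/9)
2D/W = 8.0
log2(8.0) = 3.0
MT = 95 + 170 * 3.0
= 605.0 ms


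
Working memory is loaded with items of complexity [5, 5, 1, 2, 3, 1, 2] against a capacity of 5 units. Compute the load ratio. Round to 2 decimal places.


Total complexity = 5 + 5 + 1 + 2 + 3 + 1 + 2 = 19
Load = total / capacity = 19 / 5
= 3.80


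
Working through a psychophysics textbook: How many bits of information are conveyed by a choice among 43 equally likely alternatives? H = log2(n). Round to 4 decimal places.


H = log2(n)
H = log2(43)
= 5.4263


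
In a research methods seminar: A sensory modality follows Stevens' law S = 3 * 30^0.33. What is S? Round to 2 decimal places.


S = 3 * 30^0.33
30^0.33 = 3.0722
S = 3 * 3.0722
= 9.22


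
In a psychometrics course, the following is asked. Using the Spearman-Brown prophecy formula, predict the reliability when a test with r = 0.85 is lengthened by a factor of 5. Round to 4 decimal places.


r_new = n*r / (1 + (n-1)*r)
Numerator = 5 * 0.85 = 4.25
Denominator = 1 + 4 * 0.85 = 4.4
r_new = 4.25 / 4.4
= 0.9659


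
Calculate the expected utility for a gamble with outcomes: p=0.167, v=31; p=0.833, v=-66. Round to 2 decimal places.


EU = sum(p_i * v_i)
0.167 * 31 = 5.177
0.833 * -66 = -54.978
EU = 5.177 + -54.978
= -49.80


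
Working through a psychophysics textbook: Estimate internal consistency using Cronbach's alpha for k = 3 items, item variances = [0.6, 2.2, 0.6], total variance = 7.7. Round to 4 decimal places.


alpha = (k/(k-1)) * (1 - sum(s_i^2)/s_total^2)
sum(item variances) = 3.4
k/(k-1) = 3/2 = 1.5
1 - 3.4/7.7 = 1 - 0.441558 = 0.558442
alpha = 1.5 * 0.558442
= 0.8377


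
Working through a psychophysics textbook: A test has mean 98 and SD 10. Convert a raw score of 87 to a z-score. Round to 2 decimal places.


z = (X - mu) / sigma
= (87 - 98) / 10
= -11 / 10
= -1.10


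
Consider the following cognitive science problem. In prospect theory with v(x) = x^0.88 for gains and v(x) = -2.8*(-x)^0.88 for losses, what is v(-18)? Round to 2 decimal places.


Since x = -18 < 0, use v(x) = -lambda*(-x)^alpha
(-x) = 18
18^0.88 = 12.7245
v(-18) = -2.8 * 12.7245
= -35.63


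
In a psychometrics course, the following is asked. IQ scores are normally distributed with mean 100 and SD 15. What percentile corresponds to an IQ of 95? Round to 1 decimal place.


z = (IQ - mean) / SD
z = (95 - 100) / 15 = -0.3333
Percentile = Phi(-0.3333) * 100
Phi(-0.3333) = 0.369454
= 36.9


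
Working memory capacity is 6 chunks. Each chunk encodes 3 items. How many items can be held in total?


Total items = chunks * items_per_chunk
= 6 * 3
= 18


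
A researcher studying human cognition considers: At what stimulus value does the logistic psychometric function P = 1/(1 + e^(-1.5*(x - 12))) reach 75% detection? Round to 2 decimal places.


At P = 0.75: 0.75 = 1/(1 + e^(-k*(x-x0)))
Solving: e^(-k*(x-x0)) = 1/3
x = x0 + ln(3)/k
ln(3) = 1.0986
x = 12 + 1.0986/1.5
= 12 + 0.7324
= 12.73


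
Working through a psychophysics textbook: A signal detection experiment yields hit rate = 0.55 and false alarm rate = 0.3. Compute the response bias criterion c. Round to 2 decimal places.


c = -0.5 * (z(HR) + z(FAR))
z(0.55) = 0.1257
z(0.3) = -0.5244
c = -0.5 * (0.1257 + -0.5244)
= -0.5 * -0.3987
= 0.20


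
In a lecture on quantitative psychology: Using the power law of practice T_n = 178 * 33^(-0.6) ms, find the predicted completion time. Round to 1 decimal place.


T_n = 178 * 33^(-0.6)
33^(-0.6) = 0.122713
T_n = 178 * 0.122713
= 21.8 ms


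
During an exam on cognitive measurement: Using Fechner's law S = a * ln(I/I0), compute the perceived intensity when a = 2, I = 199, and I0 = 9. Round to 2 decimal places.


S = 2 * ln(199/9)
I/I0 = 22.111111
ln(22.111111) = 3.0961
S = 2 * 3.0961
= 6.19


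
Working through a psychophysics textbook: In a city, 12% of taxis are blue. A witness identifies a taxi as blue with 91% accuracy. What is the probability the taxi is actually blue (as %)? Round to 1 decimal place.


P(blue | says blue) = P(says blue | blue)*P(blue) / [P(says blue | blue)*P(blue) + P(says blue | not blue)*P(not blue)]
Numerator = 0.91 * 0.12 = 0.1092
False identification = 0.09 * 0.88 = 0.0792
P = 0.1092 / (0.1092 + 0.0792)
= 0.1092 / 0.1884
As percentage = 58.0


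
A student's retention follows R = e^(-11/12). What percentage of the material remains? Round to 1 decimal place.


R = e^(-t/S)
-t/S = -11/12 = -0.916667
R = e^(-0.916667) = 0.39985
Percentage = 0.39985 * 100
= 40.0


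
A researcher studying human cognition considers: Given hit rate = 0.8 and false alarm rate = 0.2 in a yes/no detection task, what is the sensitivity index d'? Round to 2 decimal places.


d' = z(HR) - z(FAR)
z(0.8) = 0.8416
z(0.2) = -0.8416
d' = 0.8416 - -0.8416
= 1.68


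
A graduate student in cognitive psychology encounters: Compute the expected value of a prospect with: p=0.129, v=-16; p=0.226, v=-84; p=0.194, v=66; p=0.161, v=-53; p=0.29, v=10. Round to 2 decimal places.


EU = sum(p_i * v_i)
0.129 * -16 = -2.064
0.226 * -84 = -18.984
0.194 * 66 = 12.804
0.161 * -53 = -8.533
0.29 * 10 = 2.9
EU = -2.064 + -18.984 + 12.804 + -8.533 + 2.9
= -13.88


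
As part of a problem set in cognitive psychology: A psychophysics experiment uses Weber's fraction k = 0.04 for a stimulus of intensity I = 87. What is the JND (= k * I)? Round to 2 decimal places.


JND = k * I
JND = 0.04 * 87
= 3.48


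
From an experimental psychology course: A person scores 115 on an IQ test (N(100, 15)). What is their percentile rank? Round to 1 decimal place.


z = (IQ - mean) / SD
z = (115 - 100) / 15 = 1.0
Percentile = Phi(1.0) * 100
Phi(1.0) = 0.841345
= 84.1


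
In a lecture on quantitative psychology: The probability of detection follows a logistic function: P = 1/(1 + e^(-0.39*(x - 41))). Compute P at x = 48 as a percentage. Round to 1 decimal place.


P(x) = 1/(1 + e^(-0.39*(48 - 41)))
Exponent = -0.39 * 7 = -2.73
e^(-2.73) = 0.065219
P = 1/(1 + 0.065219) = 0.938774
Percentage = 93.9


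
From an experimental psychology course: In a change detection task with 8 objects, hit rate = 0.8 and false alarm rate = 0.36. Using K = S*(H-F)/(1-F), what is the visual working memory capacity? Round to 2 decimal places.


K = S * (H - F) / (1 - F)
H - F = 0.44
1 - F = 0.64
K = 8 * 0.44 / 0.64
= 5.50


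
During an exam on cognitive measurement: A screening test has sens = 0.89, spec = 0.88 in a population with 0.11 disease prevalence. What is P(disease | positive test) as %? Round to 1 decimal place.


PPV = (sens * prev) / (sens * prev + (1-spec) * (1-prev))
Numerator = 0.89 * 0.11 = 0.0979
P(positive and no disease) = (1 - spec) * (1 - prev) = (1 - 0.88) * (1 - 0.11) = 0.1068
Denominator = 0.0979 + 0.1068 = 0.2047
PPV = 0.0979 / 0.2047 = 0.478261
As percentage = 47.8


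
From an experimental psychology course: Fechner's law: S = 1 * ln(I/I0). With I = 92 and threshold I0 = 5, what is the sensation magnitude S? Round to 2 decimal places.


S = 1 * ln(92/5)
I/I0 = 18.4
ln(18.4) = 2.9124
S = 1 * 2.9124
= 2.91


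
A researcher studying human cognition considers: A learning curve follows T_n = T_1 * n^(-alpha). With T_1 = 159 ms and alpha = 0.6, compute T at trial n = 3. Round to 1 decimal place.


T_n = 159 * 3^(-0.6)
3^(-0.6) = 0.517282
T_n = 159 * 0.517282
= 82.2 ms


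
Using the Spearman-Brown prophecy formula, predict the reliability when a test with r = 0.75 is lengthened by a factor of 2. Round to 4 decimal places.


r_new = n*r / (1 + (n-1)*r)
Numerator = 2 * 0.75 = 1.5
Denominator = 1 + 1 * 0.75 = 1.75
r_new = 1.5 / 1.75
= 0.8571


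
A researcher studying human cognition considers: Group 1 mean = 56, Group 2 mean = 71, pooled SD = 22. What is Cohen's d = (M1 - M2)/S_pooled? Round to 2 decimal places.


Cohen's d = (M1 - M2) / S_pooled
= (56 - 71) / 22
= -15 / 22
= -0.68


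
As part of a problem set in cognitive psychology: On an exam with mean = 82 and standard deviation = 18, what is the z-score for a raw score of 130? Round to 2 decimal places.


z = (X - mu) / sigma
= (130 - 82) / 18
= 48 / 18
= 2.67


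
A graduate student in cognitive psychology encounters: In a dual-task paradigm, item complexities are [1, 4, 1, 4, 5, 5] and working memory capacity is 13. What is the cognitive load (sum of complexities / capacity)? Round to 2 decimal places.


Total complexity = 1 + 4 + 1 + 4 + 5 + 5 = 20
Load = total / capacity = 20 / 13
= 1.54


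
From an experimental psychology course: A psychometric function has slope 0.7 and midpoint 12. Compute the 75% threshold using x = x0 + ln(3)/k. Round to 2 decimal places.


At P = 0.75: 0.75 = 1/(1 + e^(-k*(x-x0)))
Solving: e^(-k*(x-x0)) = 1/3
x = x0 + ln(3)/k
ln(3) = 1.0986
x = 12 + 1.0986/0.7
= 12 + 1.5694
= 13.57


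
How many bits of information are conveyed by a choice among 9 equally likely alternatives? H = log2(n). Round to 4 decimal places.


H = log2(n)
H = log2(9)
= 3.1699


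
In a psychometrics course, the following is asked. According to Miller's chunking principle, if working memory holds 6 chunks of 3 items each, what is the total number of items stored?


Total items = chunks * items_per_chunk
= 6 * 3
= 18


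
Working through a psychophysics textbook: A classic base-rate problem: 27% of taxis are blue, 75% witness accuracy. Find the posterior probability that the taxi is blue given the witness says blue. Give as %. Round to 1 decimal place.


P(blue | says blue) = P(says blue | blue)*P(blue) / [P(says blue | blue)*P(blue) + P(says blue | not blue)*P(not blue)]
Numerator = 0.75 * 0.27 = 0.2025
False identification = 0.25 * 0.73 = 0.1825
P = 0.2025 / (0.2025 + 0.1825)
= 0.2025 / 0.385
As percentage = 52.6


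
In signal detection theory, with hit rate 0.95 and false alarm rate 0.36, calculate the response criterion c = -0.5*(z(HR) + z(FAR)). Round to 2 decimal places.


c = -0.5 * (z(HR) + z(FAR))
z(0.95) = 1.6449
z(0.36) = -0.3585
c = -0.5 * (1.6449 + -0.3585)
= -0.5 * 1.2864
= -0.64


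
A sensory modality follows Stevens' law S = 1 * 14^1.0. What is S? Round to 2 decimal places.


S = 1 * 14^1.0
14^1.0 = 14.0
S = 1 * 14.0
= 14.00


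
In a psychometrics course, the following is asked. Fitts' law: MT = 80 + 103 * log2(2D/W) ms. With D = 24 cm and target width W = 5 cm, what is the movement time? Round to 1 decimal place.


MT = 80 + 103 * log2(2*24/5)
2D/W = 9.6
log2(9.6) = 3.263
MT = 80 + 103 * 3.263
= 416.1 ms


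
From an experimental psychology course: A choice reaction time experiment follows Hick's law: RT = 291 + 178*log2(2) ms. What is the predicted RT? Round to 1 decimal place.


RT = 291 + 178 * log2(2)
log2(2) = 1.0
RT = 291 + 178 * 1.0
= 291 + 178.0
= 469.0 ms


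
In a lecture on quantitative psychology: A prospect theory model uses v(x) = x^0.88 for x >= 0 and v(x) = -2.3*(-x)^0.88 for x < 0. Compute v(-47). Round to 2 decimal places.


Since x = -47 < 0, use v(x) = -lambda*(-x)^alpha
(-x) = 47
47^0.88 = 29.6105
v(-47) = -2.3 * 29.6105
= -68.10


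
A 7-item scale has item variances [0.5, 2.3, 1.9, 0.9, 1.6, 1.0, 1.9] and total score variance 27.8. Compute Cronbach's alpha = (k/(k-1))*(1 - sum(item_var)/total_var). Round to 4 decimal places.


alpha = (k/(k-1)) * (1 - sum(s_i^2)/s_total^2)
sum(item variances) = 10.1
k/(k-1) = 7/6 = 1.166667
1 - 10.1/27.8 = 1 - 0.363309 = 0.636691
alpha = 1.166667 * 0.636691
= 0.7428


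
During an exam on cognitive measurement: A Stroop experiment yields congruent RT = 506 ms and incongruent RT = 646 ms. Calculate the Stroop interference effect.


Stroop effect = RT(incongruent) - RT(congruent)
= 646 - 506
= 140 ms


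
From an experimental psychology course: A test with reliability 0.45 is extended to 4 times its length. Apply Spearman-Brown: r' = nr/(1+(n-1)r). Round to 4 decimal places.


r_new = n*r / (1 + (n-1)*r)
Numerator = 4 * 0.45 = 1.8
Denominator = 1 + 3 * 0.45 = 2.35
r_new = 1.8 / 2.35
= 0.7660


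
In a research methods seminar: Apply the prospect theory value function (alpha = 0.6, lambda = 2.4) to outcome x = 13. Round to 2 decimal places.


Since x = 13 >= 0, use v(x) = x^0.6
13^0.6 = 4.6598
v(13) = 4.66


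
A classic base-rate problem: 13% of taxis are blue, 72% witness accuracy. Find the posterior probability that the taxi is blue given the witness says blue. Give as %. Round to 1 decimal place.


P(blue | says blue) = P(says blue | blue)*P(blue) / [P(says blue | blue)*P(blue) + P(says blue | not blue)*P(not blue)]
Numerator = 0.72 * 0.13 = 0.0936
False identification = 0.28 * 0.87 = 0.2436
P = 0.0936 / (0.0936 + 0.2436)
= 0.0936 / 0.3372
As percentage = 27.8


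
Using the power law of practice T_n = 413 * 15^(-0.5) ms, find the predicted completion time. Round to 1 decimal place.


T_n = 413 * 15^(-0.5)
15^(-0.5) = 0.258199
T_n = 413 * 0.258199
= 106.6 ms


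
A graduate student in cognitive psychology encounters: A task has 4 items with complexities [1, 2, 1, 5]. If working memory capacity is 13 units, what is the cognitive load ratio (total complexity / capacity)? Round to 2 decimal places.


Total complexity = 1 + 2 + 1 + 5 = 9
Load = total / capacity = 9 / 13
= 0.69


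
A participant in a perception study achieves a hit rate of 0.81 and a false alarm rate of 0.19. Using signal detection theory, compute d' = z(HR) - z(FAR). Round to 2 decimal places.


d' = z(HR) - z(FAR)
z(0.81) = 0.8779
z(0.19) = -0.8779
d' = 0.8779 - -0.8779
= 1.76


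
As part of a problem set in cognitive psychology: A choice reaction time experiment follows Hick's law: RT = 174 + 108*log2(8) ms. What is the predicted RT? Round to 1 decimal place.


RT = 174 + 108 * log2(8)
log2(8) = 3.0
RT = 174 + 108 * 3.0
= 174 + 324.0
= 498.0 ms


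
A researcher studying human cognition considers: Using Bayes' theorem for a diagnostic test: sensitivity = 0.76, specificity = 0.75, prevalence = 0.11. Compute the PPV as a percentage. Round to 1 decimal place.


PPV = (sens * prev) / (sens * prev + (1-spec) * (1-prev))
Numerator = 0.76 * 0.11 = 0.0836
P(positive and no disease) = (1 - spec) * (1 - prev) = (1 - 0.75) * (1 - 0.11) = 0.2225
Denominator = 0.0836 + 0.2225 = 0.3061
PPV = 0.0836 / 0.3061 = 0.273113
As percentage = 27.3


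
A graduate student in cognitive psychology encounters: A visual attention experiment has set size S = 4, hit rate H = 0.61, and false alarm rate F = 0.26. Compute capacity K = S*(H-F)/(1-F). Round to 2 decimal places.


K = S * (H - F) / (1 - F)
H - F = 0.35
1 - F = 0.74
K = 4 * 0.35 / 0.74
= 1.89


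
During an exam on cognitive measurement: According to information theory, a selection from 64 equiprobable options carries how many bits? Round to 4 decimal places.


H = log2(n)
H = log2(64)
= 6.0000


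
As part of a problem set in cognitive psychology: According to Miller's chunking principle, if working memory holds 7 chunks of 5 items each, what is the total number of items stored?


Total items = chunks * items_per_chunk
= 7 * 5
= 35


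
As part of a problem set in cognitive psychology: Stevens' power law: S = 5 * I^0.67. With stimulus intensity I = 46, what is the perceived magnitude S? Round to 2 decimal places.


S = 5 * 46^0.67
46^0.67 = 13.0031
S = 5 * 13.0031
= 65.02


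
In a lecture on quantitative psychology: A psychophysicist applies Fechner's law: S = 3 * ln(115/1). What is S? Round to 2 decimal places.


S = 3 * ln(115/1)
I/I0 = 115.0
ln(115.0) = 4.7449
S = 3 * 4.7449
= 14.23


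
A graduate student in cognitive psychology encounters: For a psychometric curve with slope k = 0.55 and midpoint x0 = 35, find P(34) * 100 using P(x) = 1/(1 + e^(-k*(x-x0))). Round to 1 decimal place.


P(x) = 1/(1 + e^(-0.55*(34 - 35)))
Exponent = -0.55 * -1 = 0.55
e^(0.55) = 1.733253
P = 1/(1 + 1.733253) = 0.365864
Percentage = 36.6


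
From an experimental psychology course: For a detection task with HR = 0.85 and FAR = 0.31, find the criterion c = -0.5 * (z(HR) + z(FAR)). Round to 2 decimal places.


c = -0.5 * (z(HR) + z(FAR))
z(0.85) = 1.0364
z(0.31) = -0.4959
c = -0.5 * (1.0364 + -0.4959)
= -0.5 * 0.5405
= -0.27


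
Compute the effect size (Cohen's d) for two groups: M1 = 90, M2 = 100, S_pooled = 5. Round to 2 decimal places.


Cohen's d = (M1 - M2) / S_pooled
= (90 - 100) / 5
= -10 / 5
= -2.00


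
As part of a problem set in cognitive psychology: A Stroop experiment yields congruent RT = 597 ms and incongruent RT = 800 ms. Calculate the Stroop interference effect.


Stroop effect = RT(incongruent) - RT(congruent)
= 800 - 597
= 203 ms


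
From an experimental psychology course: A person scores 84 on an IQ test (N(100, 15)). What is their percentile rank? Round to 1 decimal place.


z = (IQ - mean) / SD
z = (84 - 100) / 15 = -1.0667
Percentile = Phi(-1.0667) * 100
Phi(-1.0667) = 0.143054
= 14.3


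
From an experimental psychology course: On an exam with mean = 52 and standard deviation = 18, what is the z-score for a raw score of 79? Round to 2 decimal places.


z = (X - mu) / sigma
= (79 - 52) / 18
= 27 / 18
= 1.50


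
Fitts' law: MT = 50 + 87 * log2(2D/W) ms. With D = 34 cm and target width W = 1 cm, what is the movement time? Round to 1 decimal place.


MT = 50 + 87 * log2(2*34/1)
2D/W = 68.0
log2(68.0) = 6.0875
MT = 50 + 87 * 6.0875
= 579.6 ms


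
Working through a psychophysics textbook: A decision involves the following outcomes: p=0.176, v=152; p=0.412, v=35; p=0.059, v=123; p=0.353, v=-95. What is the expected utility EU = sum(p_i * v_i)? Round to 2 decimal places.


EU = sum(p_i * v_i)
0.176 * 152 = 26.752
0.412 * 35 = 14.42
0.059 * 123 = 7.257
0.353 * -95 = -33.535
EU = 26.752 + 14.42 + 7.257 + -33.535
= 14.89


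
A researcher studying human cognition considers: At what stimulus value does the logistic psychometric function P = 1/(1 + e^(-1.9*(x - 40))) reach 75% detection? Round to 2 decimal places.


At P = 0.75: 0.75 = 1/(1 + e^(-k*(x-x0)))
Solving: e^(-k*(x-x0)) = 1/3
x = x0 + ln(3)/k
ln(3) = 1.0986
x = 40 + 1.0986/1.9
= 40 + 0.5782
= 40.58


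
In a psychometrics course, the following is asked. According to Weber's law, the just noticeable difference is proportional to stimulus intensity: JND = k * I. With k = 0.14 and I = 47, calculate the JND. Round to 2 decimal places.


JND = k * I
JND = 0.14 * 47
= 6.58


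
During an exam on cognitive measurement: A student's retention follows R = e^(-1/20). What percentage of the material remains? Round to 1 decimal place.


R = e^(-t/S)
-t/S = -1/20 = -0.05
R = e^(-0.05) = 0.951229
Percentage = 0.951229 * 100
= 95.1


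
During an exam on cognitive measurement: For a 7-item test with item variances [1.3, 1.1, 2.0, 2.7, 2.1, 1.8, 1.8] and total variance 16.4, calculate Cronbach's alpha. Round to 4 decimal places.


alpha = (k/(k-1)) * (1 - sum(s_i^2)/s_total^2)
sum(item variances) = 12.8
k/(k-1) = 7/6 = 1.166667
1 - 12.8/16.4 = 1 - 0.780488 = 0.219512
alpha = 1.166667 * 0.219512
= 0.2561


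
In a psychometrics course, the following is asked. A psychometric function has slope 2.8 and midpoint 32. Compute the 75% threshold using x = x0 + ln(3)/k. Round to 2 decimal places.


At P = 0.75: 0.75 = 1/(1 + e^(-k*(x-x0)))
Solving: e^(-k*(x-x0)) = 1/3
x = x0 + ln(3)/k
ln(3) = 1.0986
x = 32 + 1.0986/2.8
= 32 + 0.3924
= 32.39


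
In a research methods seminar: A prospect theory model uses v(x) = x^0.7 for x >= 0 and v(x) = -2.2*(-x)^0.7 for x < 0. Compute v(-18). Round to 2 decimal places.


Since x = -18 < 0, use v(x) = -lambda*(-x)^alpha
(-x) = 18
18^0.7 = 7.5629
v(-18) = -2.2 * 7.5629
= -16.64


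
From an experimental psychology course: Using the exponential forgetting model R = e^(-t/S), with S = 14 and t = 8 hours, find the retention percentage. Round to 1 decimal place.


R = e^(-t/S)
-t/S = -8/14 = -0.571429
R = e^(-0.571429) = 0.564718
Percentage = 0.564718 * 100
= 56.5


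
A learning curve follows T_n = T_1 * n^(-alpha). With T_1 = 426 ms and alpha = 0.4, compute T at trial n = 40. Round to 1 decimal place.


T_n = 426 * 40^(-0.4)
40^(-0.4) = 0.228653
T_n = 426 * 0.228653
= 97.4 ms


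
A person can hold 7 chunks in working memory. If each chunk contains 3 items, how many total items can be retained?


Total items = chunks * items_per_chunk
= 7 * 3
= 21


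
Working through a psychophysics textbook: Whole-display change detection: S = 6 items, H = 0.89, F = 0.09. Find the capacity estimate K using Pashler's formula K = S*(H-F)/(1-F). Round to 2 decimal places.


K = S * (H - F) / (1 - F)
H - F = 0.8
1 - F = 0.91
K = 6 * 0.8 / 0.91
= 5.27


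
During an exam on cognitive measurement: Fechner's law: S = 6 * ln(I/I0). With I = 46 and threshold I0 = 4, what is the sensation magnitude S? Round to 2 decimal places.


S = 6 * ln(46/4)
I/I0 = 11.5
ln(11.5) = 2.4423
S = 6 * 2.4423
= 14.65


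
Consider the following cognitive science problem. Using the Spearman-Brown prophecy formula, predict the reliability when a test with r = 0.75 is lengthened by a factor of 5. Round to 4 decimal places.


r_new = n*r / (1 + (n-1)*r)
Numerator = 5 * 0.75 = 3.75
Denominator = 1 + 4 * 0.75 = 4.0
r_new = 3.75 / 4.0
= 0.9375


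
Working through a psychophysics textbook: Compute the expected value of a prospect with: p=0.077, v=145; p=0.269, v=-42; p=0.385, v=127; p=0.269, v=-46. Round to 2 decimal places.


EU = sum(p_i * v_i)
0.077 * 145 = 11.165
0.269 * -42 = -11.298
0.385 * 127 = 48.895
0.269 * -46 = -12.374
EU = 11.165 + -11.298 + 48.895 + -12.374
= 36.39


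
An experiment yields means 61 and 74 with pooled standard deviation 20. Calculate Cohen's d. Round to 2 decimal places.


Cohen's d = (M1 - M2) / S_pooled
= (61 - 74) / 20
= -13 / 20
= -0.65


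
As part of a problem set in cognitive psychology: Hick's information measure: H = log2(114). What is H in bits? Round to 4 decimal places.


H = log2(n)
H = log2(114)
= 6.8329


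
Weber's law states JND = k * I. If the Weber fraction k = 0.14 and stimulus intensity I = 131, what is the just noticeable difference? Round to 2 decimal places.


JND = k * I
JND = 0.14 * 131
= 18.34


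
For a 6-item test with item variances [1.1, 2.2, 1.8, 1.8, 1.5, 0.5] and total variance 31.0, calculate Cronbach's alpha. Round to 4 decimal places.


alpha = (k/(k-1)) * (1 - sum(s_i^2)/s_total^2)
sum(item variances) = 8.9
k/(k-1) = 6/5 = 1.2
1 - 8.9/31.0 = 1 - 0.287097 = 0.712903
alpha = 1.2 * 0.712903
= 0.8555


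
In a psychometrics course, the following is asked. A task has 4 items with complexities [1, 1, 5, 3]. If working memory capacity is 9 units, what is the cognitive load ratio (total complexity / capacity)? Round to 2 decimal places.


Total complexity = 1 + 1 + 5 + 3 = 10
Load = total / capacity = 10 / 9
= 1.11


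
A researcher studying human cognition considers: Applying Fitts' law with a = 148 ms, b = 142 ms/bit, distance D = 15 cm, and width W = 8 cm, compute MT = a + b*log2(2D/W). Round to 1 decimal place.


MT = 148 + 142 * log2(2*15/8)
2D/W = 3.75
log2(3.75) = 1.9069
MT = 148 + 142 * 1.9069
= 418.8 ms


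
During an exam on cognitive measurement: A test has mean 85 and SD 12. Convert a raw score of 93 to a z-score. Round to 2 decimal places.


z = (X - mu) / sigma
= (93 - 85) / 12
= 8 / 12
= 0.67


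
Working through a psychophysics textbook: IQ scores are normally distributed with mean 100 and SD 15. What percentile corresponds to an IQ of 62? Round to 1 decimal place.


z = (IQ - mean) / SD
z = (62 - 100) / 15 = -2.5333
Percentile = Phi(-2.5333) * 100
Phi(-2.5333) = 0.00565
= 0.6


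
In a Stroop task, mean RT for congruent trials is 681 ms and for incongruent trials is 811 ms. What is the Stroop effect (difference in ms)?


Stroop effect = RT(incongruent) - RT(congruent)
= 811 - 681
= 130 ms


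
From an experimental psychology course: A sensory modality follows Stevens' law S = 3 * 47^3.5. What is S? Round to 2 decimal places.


S = 3 * 47^3.5
47^3.5 = 711774.6276
S = 3 * 711774.6276
= 2135323.88


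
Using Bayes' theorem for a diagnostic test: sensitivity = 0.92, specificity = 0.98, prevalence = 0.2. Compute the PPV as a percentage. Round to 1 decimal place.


PPV = (sens * prev) / (sens * prev + (1-spec) * (1-prev))
Numerator = 0.92 * 0.2 = 0.184
P(positive and no disease) = (1 - spec) * (1 - prev) = (1 - 0.98) * (1 - 0.2) = 0.016
Denominator = 0.184 + 0.016 = 0.2
PPV = 0.184 / 0.2 = 0.92
As percentage = 92.0


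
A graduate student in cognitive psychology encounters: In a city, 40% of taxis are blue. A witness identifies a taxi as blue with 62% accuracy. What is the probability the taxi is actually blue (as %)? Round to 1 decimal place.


P(blue | says blue) = P(says blue | blue)*P(blue) / [P(says blue | blue)*P(blue) + P(says blue | not blue)*P(not blue)]
Numerator = 0.62 * 0.4 = 0.248
False identification = 0.38 * 0.6 = 0.228
P = 0.248 / (0.248 + 0.228)
= 0.248 / 0.476
As percentage = 52.1


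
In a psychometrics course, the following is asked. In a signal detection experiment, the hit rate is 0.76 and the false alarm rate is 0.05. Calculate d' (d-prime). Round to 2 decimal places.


d' = z(HR) - z(FAR)
z(0.76) = 0.7063
z(0.05) = -1.6449
d' = 0.7063 - -1.6449
= 2.35


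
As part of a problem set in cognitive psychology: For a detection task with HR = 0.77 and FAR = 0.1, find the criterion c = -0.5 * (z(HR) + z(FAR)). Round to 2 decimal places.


c = -0.5 * (z(HR) + z(FAR))
z(0.77) = 0.7388
z(0.1) = -1.2816
c = -0.5 * (0.7388 + -1.2816)
= -0.5 * -0.5428
= 0.27
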